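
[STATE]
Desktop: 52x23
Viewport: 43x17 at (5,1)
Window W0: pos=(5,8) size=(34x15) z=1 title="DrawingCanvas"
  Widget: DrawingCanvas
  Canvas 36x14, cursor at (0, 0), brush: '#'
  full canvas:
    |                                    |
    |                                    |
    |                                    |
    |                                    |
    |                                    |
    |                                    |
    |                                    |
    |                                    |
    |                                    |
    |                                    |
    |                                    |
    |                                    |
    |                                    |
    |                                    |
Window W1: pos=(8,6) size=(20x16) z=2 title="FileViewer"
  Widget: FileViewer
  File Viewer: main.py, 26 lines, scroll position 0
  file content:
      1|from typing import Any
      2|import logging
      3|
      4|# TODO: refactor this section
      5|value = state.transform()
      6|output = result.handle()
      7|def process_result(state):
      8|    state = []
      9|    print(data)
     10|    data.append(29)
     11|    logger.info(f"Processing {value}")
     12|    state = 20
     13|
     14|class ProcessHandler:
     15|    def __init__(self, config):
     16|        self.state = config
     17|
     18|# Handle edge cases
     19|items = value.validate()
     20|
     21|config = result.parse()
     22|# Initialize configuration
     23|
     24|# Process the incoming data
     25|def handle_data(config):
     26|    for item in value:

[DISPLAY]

                                           
                                           
                                           
                                           
                                           
   ┏━━━━━━━━━━━━━━━━━━┓                    
   ┃ FileViewer       ┃                    
┏━━┠──────────────────┨━━━━━━━━━━┓         
┃ D┃from typing impor▲┃          ┃         
┠──┃import logging   █┃──────────┨         
┃+ ┃                 ░┃          ┃         
┃  ┃# TODO: refactor ░┃          ┃         
┃  ┃value = state.tra░┃          ┃         
┃  ┃output = result.h░┃          ┃         
┃  ┃def process_resul░┃          ┃         
┃  ┃    state = []   ░┃          ┃         
┃  ┃    print(data)  ░┃          ┃         


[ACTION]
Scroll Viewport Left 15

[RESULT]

                                           
                                           
                                           
                                           
                                           
        ┏━━━━━━━━━━━━━━━━━━┓               
        ┃ FileViewer       ┃               
     ┏━━┠──────────────────┨━━━━━━━━━━┓    
     ┃ D┃from typing impor▲┃          ┃    
     ┠──┃import logging   █┃──────────┨    
     ┃+ ┃                 ░┃          ┃    
     ┃  ┃# TODO: refactor ░┃          ┃    
     ┃  ┃value = state.tra░┃          ┃    
     ┃  ┃output = result.h░┃          ┃    
     ┃  ┃def process_resul░┃          ┃    
     ┃  ┃    state = []   ░┃          ┃    
     ┃  ┃    print(data)  ░┃          ┃    


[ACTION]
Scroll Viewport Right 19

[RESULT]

                                           
                                           
                                           
                                           
                                           
━━━━━━━━━━━━━━━━━━┓                        
 FileViewer       ┃                        
──────────────────┨━━━━━━━━━━┓             
from typing impor▲┃          ┃             
import logging   █┃──────────┨             
                 ░┃          ┃             
# TODO: refactor ░┃          ┃             
value = state.tra░┃          ┃             
output = result.h░┃          ┃             
def process_resul░┃          ┃             
    state = []   ░┃          ┃             
    print(data)  ░┃          ┃             


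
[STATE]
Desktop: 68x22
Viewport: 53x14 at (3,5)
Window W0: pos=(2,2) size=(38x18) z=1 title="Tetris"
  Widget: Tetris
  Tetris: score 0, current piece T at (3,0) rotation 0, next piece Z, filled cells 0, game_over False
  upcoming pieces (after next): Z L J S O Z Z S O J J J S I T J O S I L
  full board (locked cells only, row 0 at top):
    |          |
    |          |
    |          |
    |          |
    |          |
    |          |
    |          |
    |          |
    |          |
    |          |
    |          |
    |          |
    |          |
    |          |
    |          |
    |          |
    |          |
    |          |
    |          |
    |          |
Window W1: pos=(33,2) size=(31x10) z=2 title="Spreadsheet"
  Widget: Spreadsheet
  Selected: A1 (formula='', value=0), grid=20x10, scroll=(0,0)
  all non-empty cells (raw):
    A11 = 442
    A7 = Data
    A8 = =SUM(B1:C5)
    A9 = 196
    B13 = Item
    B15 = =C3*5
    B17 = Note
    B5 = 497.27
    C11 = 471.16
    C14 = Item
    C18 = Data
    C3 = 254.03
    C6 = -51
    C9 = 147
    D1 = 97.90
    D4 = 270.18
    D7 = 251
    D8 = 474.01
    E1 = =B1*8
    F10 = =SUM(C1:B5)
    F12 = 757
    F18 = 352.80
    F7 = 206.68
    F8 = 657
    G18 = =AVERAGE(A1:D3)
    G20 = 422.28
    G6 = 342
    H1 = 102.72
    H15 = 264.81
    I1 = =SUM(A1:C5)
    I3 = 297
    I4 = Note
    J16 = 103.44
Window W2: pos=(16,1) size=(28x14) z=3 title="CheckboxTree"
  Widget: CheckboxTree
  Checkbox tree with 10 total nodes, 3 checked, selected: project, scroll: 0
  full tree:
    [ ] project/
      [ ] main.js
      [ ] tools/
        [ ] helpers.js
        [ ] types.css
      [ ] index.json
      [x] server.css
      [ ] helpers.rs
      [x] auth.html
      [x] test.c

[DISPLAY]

          │Ne┃   [ ] main.js            ┃            
          │▓▓┃   [ ] tools/             ┃     B      
          │ ▓┃     [ ] helpers.js       ┃------------
          │  ┃     [ ] types.css        ┃0]       0  
          │  ┃   [ ] index.json         ┃ 0       0  
          │  ┃   [x] server.css         ┃ 0       0  
          │Sc┃   [ ] helpers.rs         ┃━━━━━━━━━━━━
          │0 ┃   [x] auth.html          ┃            
          │  ┃   [x] test.c             ┃            
          │  ┗━━━━━━━━━━━━━━━━━━━━━━━━━━┛            
          │                         ┃                
          │                         ┃                
          │                         ┃                
          │                         ┃                


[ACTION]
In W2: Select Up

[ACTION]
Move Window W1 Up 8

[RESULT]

          │Ne┃   [ ] main.js            ┃------------
          │▓▓┃   [ ] tools/             ┃0]       0  
          │ ▓┃     [ ] helpers.js       ┃ 0       0  
          │  ┃     [ ] types.css        ┃ 0       0  
          │  ┃   [ ] index.json         ┃━━━━━━━━━━━━
          │  ┃   [x] server.css         ┃            
          │Sc┃   [ ] helpers.rs         ┃            
          │0 ┃   [x] auth.html          ┃            
          │  ┃   [x] test.c             ┃            
          │  ┗━━━━━━━━━━━━━━━━━━━━━━━━━━┛            
          │                         ┃                
          │                         ┃                
          │                         ┃                
          │                         ┃                


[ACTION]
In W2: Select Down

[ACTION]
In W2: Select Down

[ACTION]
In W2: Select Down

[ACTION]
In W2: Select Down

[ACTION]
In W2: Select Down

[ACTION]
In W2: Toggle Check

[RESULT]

          │Ne┃   [ ] main.js            ┃------------
          │▓▓┃   [ ] tools/             ┃0]       0  
          │ ▓┃     [ ] helpers.js       ┃ 0       0  
          │  ┃     [ ] types.css        ┃ 0       0  
          │  ┃>  [x] index.json         ┃━━━━━━━━━━━━
          │  ┃   [x] server.css         ┃            
          │Sc┃   [ ] helpers.rs         ┃            
          │0 ┃   [x] auth.html          ┃            
          │  ┃   [x] test.c             ┃            
          │  ┗━━━━━━━━━━━━━━━━━━━━━━━━━━┛            
          │                         ┃                
          │                         ┃                
          │                         ┃                
          │                         ┃                


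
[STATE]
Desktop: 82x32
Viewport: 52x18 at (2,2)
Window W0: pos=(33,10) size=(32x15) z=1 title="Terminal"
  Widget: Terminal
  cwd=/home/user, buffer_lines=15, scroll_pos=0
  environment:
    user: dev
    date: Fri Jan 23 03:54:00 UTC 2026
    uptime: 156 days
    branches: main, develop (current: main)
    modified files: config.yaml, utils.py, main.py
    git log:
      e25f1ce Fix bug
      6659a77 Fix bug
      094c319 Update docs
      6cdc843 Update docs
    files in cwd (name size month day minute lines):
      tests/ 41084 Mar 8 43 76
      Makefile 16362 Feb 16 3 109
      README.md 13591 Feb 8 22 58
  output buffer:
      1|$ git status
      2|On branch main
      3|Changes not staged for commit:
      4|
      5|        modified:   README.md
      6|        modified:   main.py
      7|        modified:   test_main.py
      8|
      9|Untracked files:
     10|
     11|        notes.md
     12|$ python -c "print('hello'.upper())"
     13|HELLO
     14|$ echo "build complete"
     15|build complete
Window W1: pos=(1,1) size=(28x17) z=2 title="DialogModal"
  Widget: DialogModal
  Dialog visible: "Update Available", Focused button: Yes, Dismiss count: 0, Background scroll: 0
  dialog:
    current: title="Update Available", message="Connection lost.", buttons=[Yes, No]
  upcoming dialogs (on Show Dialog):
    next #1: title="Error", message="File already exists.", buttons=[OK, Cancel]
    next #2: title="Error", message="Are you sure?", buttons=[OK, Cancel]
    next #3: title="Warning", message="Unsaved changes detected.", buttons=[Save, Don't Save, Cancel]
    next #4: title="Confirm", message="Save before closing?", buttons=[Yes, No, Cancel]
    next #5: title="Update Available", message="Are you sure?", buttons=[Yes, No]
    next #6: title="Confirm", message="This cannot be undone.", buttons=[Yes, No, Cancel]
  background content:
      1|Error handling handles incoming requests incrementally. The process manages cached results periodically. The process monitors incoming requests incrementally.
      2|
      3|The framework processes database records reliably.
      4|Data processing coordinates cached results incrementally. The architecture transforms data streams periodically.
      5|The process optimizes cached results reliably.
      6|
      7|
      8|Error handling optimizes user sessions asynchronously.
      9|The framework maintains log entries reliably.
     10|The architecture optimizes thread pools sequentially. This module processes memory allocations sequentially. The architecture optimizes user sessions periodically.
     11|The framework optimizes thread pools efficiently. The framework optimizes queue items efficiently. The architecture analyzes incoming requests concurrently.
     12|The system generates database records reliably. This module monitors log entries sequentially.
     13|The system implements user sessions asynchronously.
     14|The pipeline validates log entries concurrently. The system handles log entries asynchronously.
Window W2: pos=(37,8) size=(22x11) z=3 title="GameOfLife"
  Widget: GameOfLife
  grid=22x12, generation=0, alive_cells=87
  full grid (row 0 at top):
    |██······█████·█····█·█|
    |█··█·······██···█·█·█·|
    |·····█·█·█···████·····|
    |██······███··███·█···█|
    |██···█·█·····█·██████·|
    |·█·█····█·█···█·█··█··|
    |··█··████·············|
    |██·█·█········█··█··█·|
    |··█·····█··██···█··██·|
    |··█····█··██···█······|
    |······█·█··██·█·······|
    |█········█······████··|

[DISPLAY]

 DialogModal              ┃                         
──────────────────────────┨                         
Error handling handles inc┃                         
                          ┃                         
The framework processes da┃                         
Data processing coordinate┃                         
The┌──────────────────┐ach┃        ┏━━━━━━━━━━━━━━━━
   │ Update Available │   ┃        ┃ GameOfLife     
   │ Connection lost. │   ┃    ┏━━━┠────────────────
Err│    [Yes]  No     │s u┃    ┃ Te┃Gen: 0          
The└──────────────────┘ lo┃    ┠───┃█······███··███·
The architecture optimizes┃    ┃$ g┃█···█·█·····█·██
The framework optimizes th┃    ┃On ┃█·█····█·█···█·█
The system generates datab┃    ┃Cha┃·█··████········
The system implements user┃    ┃   ┃█·█·█········█··
━━━━━━━━━━━━━━━━━━━━━━━━━━┛    ┃   ┃·█·····█··██···█
                               ┃   ┗━━━━━━━━━━━━━━━━
                               ┃        modified:   


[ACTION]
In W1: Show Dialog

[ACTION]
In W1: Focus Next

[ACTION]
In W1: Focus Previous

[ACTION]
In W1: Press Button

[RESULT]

 DialogModal              ┃                         
──────────────────────────┨                         
Error handling handles inc┃                         
                          ┃                         
The framework processes da┃                         
Data processing coordinate┃                         
The process optimizes cach┃        ┏━━━━━━━━━━━━━━━━
                          ┃        ┃ GameOfLife     
                          ┃    ┏━━━┠────────────────
Error handling optimizes u┃    ┃ Te┃Gen: 0          
The framework maintains lo┃    ┠───┃█······███··███·
The architecture optimizes┃    ┃$ g┃█···█·█·····█·██
The framework optimizes th┃    ┃On ┃█·█····█·█···█·█
The system generates datab┃    ┃Cha┃·█··████········
The system implements user┃    ┃   ┃█·█·█········█··
━━━━━━━━━━━━━━━━━━━━━━━━━━┛    ┃   ┃·█·····█··██···█
                               ┃   ┗━━━━━━━━━━━━━━━━
                               ┃        modified:   


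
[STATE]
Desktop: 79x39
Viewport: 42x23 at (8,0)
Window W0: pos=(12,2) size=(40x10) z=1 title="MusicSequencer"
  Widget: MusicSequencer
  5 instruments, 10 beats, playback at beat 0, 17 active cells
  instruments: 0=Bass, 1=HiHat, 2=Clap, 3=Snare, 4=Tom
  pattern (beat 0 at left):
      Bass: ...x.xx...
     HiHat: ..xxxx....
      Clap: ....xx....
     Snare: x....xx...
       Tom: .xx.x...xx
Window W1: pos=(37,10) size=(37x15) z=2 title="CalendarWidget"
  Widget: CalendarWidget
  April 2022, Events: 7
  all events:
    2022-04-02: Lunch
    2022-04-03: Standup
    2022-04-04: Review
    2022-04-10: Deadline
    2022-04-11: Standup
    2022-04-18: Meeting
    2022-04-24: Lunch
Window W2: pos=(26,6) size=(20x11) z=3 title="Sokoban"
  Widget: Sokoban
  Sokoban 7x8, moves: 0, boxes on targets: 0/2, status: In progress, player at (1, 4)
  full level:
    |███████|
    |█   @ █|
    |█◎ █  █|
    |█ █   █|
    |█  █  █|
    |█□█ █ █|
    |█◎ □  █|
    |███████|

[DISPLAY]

                                          
                                          
    ┏━━━━━━━━━━━━━━━━━━━━━━━━━━━━━━━━━━━━━
    ┃ MusicSequencer                      
    ┠─────────────────────────────────────
    ┃      ▼123456789                     
    ┃  Bass···█·██┏━━━━━━━━━━━━━━━━━━┓    
    ┃ HiHat··████·┃ Sokoban          ┃    
    ┃  Clap····██·┠──────────────────┨    
    ┃ Snare█····██┃███████           ┃    
    ┃   Tom·██·█··┃█   @ █           ┃━━━━
    ┗━━━━━━━━━━━━━┃█◎ █  █           ┃rWid
                  ┃█ █   █           ┃────
                  ┃█  █  █           ┃    
                  ┃█□█ █ █           ┃ Th 
                  ┃█◎ □  █           ┃    
                  ┗━━━━━━━━━━━━━━━━━━┛6  7
                             ┃11* 12 13 14
                             ┃18* 19 20 21
                             ┃25 26 27 28 
                             ┃            
                             ┃            
                             ┃            


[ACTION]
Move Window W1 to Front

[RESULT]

                                          
                                          
    ┏━━━━━━━━━━━━━━━━━━━━━━━━━━━━━━━━━━━━━
    ┃ MusicSequencer                      
    ┠─────────────────────────────────────
    ┃      ▼123456789                     
    ┃  Bass···█·██┏━━━━━━━━━━━━━━━━━━┓    
    ┃ HiHat··████·┃ Sokoban          ┃    
    ┃  Clap····██·┠──────────────────┨    
    ┃ Snare█····██┃███████           ┃    
    ┃   Tom·██·█··┃█   @ █   ┏━━━━━━━━━━━━
    ┗━━━━━━━━━━━━━┃█◎ █  █   ┃ CalendarWid
                  ┃█ █   █   ┠────────────
                  ┃█  █  █   ┃            
                  ┃█□█ █ █   ┃Mo Tu We Th 
                  ┃█◎ □  █   ┃            
                  ┗━━━━━━━━━━┃ 4*  5  6  7
                             ┃11* 12 13 14
                             ┃18* 19 20 21
                             ┃25 26 27 28 
                             ┃            
                             ┃            
                             ┃            


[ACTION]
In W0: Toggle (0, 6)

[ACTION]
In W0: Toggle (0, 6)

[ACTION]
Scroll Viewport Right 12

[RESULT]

                                          
                                          
━━━━━━━━━━━━━━━━━━━━━━━━━━━━━━━┓          
equencer                       ┃          
───────────────────────────────┨          
123456789                      ┃          
··█·██┏━━━━━━━━━━━━━━━━━━┓     ┃          
·████·┃ Sokoban          ┃     ┃          
···██·┠──────────────────┨     ┃          
····██┃███████           ┃     ┃          
██·█··┃█   @ █   ┏━━━━━━━━━━━━━━━━━━━━━━━━
━━━━━━┃█◎ █  █   ┃ CalendarWidget         
      ┃█ █   █   ┠────────────────────────
      ┃█  █  █   ┃             April 2022 
      ┃█□█ █ █   ┃Mo Tu We Th Fr Sa Su    
      ┃█◎ □  █   ┃             1  2*  3*  
      ┗━━━━━━━━━━┃ 4*  5  6  7  8  9 10*  
                 ┃11* 12 13 14 15 16 17   
                 ┃18* 19 20 21 22 23 24*  
                 ┃25 26 27 28 29 30       
                 ┃                        
                 ┃                        
                 ┃                        


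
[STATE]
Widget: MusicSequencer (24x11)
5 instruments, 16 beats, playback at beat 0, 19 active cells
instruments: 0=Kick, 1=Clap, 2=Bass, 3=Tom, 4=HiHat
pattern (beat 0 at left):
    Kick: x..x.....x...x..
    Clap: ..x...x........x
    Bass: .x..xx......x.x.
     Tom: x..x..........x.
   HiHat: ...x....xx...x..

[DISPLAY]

      ▼123456789012345  
  Kick█··█·····█···█··  
  Clap··█···█········█  
  Bass·█··██······█·█·  
   Tom█··█··········█·  
 HiHat···█····██···█··  
                        
                        
                        
                        
                        


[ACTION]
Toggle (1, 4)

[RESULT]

      ▼123456789012345  
  Kick█··█·····█···█··  
  Clap··█·█·█········█  
  Bass·█··██······█·█·  
   Tom█··█··········█·  
 HiHat···█····██···█··  
                        
                        
                        
                        
                        


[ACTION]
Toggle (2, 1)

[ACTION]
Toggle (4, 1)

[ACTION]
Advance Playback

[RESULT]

      0▼23456789012345  
  Kick█··█·····█···█··  
  Clap··█·█·█········█  
  Bass····██······█·█·  
   Tom█··█··········█·  
 HiHat·█·█····██···█··  
                        
                        
                        
                        
                        


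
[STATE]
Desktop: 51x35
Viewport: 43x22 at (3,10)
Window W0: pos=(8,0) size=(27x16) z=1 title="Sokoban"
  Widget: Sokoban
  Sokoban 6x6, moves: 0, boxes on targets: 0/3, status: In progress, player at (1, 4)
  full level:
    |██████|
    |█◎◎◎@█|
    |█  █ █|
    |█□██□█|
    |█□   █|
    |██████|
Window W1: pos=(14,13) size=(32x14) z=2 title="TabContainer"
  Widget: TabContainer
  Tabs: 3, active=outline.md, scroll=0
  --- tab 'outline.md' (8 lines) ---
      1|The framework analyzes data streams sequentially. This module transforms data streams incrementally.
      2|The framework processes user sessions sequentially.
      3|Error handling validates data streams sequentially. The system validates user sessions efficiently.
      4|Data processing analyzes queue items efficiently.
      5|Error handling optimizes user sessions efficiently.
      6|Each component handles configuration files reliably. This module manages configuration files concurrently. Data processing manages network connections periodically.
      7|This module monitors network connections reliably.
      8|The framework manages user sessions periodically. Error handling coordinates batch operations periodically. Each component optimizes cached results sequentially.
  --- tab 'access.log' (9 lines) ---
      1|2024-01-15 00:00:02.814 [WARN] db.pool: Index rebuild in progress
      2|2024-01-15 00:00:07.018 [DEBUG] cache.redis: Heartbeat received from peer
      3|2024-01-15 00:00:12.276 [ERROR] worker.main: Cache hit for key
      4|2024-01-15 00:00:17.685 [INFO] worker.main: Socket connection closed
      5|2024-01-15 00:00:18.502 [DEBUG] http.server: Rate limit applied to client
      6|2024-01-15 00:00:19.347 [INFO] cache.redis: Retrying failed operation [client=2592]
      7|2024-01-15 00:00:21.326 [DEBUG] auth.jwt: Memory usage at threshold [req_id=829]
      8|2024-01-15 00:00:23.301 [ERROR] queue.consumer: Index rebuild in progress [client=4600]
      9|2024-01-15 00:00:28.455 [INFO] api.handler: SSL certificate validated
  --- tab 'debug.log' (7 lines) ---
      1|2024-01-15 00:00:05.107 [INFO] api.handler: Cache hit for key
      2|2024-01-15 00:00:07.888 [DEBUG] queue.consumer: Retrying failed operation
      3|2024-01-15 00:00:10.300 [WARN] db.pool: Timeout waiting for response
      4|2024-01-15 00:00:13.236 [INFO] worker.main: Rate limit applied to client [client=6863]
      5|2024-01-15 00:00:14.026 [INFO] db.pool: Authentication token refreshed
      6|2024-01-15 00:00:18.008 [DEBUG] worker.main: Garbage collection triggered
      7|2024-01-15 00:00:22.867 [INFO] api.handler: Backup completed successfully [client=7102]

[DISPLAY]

     ┃                         ┃           
     ┃                         ┃           
     ┃                         ┃           
     ┃     ┏━━━━━━━━━━━━━━━━━━━━━━━━━━━━━━┓
     ┃     ┃ TabContainer                 ┃
     ┗━━━━━┠──────────────────────────────┨
           ┃[outline.md]│ access.log │ deb┃
           ┃──────────────────────────────┃
           ┃The framework analyzes data st┃
           ┃The framework processes user s┃
           ┃Error handling validates data ┃
           ┃Data processing analyzes queue┃
           ┃Error handling optimizes user ┃
           ┃Each component handles configu┃
           ┃This module monitors network c┃
           ┃The framework manages user ses┃
           ┗━━━━━━━━━━━━━━━━━━━━━━━━━━━━━━┛
                                           
                                           
                                           
                                           
                                           


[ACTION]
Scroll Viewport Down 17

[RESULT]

     ┃     ┏━━━━━━━━━━━━━━━━━━━━━━━━━━━━━━┓
     ┃     ┃ TabContainer                 ┃
     ┗━━━━━┠──────────────────────────────┨
           ┃[outline.md]│ access.log │ deb┃
           ┃──────────────────────────────┃
           ┃The framework analyzes data st┃
           ┃The framework processes user s┃
           ┃Error handling validates data ┃
           ┃Data processing analyzes queue┃
           ┃Error handling optimizes user ┃
           ┃Each component handles configu┃
           ┃This module monitors network c┃
           ┃The framework manages user ses┃
           ┗━━━━━━━━━━━━━━━━━━━━━━━━━━━━━━┛
                                           
                                           
                                           
                                           
                                           
                                           
                                           
                                           


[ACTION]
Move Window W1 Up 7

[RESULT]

     ┃     ┃Error handling validates data ┃
     ┃     ┃Data processing analyzes queue┃
     ┗━━━━━┃Error handling optimizes user ┃
           ┃Each component handles configu┃
           ┃This module monitors network c┃
           ┃The framework manages user ses┃
           ┗━━━━━━━━━━━━━━━━━━━━━━━━━━━━━━┛
                                           
                                           
                                           
                                           
                                           
                                           
                                           
                                           
                                           
                                           
                                           
                                           
                                           
                                           
                                           


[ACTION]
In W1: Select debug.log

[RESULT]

     ┃     ┃2024-01-15 00:00:10.300 [WARN]┃
     ┃     ┃2024-01-15 00:00:13.236 [INFO]┃
     ┗━━━━━┃2024-01-15 00:00:14.026 [INFO]┃
           ┃2024-01-15 00:00:18.008 [DEBUG┃
           ┃2024-01-15 00:00:22.867 [INFO]┃
           ┃                              ┃
           ┗━━━━━━━━━━━━━━━━━━━━━━━━━━━━━━┛
                                           
                                           
                                           
                                           
                                           
                                           
                                           
                                           
                                           
                                           
                                           
                                           
                                           
                                           
                                           


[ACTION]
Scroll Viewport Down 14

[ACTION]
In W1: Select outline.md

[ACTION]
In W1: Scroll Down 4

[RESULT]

     ┃     ┃This module monitors network c┃
     ┃     ┃The framework manages user ses┃
     ┗━━━━━┃                              ┃
           ┃                              ┃
           ┃                              ┃
           ┃                              ┃
           ┗━━━━━━━━━━━━━━━━━━━━━━━━━━━━━━┛
                                           
                                           
                                           
                                           
                                           
                                           
                                           
                                           
                                           
                                           
                                           
                                           
                                           
                                           
                                           


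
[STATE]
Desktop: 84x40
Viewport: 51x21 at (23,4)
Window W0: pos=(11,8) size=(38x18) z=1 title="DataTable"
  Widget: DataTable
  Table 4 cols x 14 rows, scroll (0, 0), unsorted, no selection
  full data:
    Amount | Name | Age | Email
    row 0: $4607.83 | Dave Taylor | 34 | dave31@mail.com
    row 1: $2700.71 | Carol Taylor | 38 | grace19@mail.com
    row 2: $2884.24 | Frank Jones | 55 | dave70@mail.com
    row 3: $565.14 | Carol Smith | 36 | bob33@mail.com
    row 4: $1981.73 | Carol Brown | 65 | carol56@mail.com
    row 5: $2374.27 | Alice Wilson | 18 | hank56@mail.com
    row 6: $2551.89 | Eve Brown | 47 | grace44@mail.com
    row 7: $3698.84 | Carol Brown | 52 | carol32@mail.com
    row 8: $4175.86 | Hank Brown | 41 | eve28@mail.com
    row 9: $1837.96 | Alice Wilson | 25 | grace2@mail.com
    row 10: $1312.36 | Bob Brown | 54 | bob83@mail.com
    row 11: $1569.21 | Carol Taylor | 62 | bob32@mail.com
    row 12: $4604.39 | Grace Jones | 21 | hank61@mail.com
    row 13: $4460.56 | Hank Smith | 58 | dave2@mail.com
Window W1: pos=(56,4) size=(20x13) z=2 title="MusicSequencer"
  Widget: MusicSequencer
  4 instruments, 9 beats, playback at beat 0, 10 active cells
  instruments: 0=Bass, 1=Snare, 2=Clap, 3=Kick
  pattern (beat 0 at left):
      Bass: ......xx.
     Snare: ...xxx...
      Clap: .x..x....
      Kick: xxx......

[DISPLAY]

                                 ┏━━━━━━━━━━━━━━━━━
                                 ┃ MusicSequencer  
                                 ┠─────────────────
                                 ┃      ▼12345678  
━━━━━━━━━━━━━━━━━━━━━━━━━┓       ┃  Bass······██·  
                         ┃       ┃ Snare···███···  
─────────────────────────┨       ┃  Clap·█··█····  
me        │Age│Email     ┃       ┃  Kick███······  
──────────┼───┼──────────┃       ┃                 
ve Taylor │34 │dave31@mai┃       ┃                 
rol Taylor│38 │grace19@ma┃       ┃                 
ank Jones │55 │dave70@mai┃       ┃                 
rol Smith │36 │bob33@mail┃       ┗━━━━━━━━━━━━━━━━━
rol Brown │65 │carol56@ma┃                         
ice Wilson│18 │hank56@mai┃                         
e Brown   │47 │grace44@ma┃                         
rol Brown │52 │carol32@ma┃                         
nk Brown  │41 │eve28@mail┃                         
ice Wilson│25 │grace2@mai┃                         
b Brown   │54 │bob83@mail┃                         
rol Taylor│62 │bob32@mail┃                         


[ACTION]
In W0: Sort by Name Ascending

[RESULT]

                                 ┏━━━━━━━━━━━━━━━━━
                                 ┃ MusicSequencer  
                                 ┠─────────────────
                                 ┃      ▼12345678  
━━━━━━━━━━━━━━━━━━━━━━━━━┓       ┃  Bass······██·  
                         ┃       ┃ Snare···███···  
─────────────────────────┨       ┃  Clap·█··█····  
me       ▲│Age│Email     ┃       ┃  Kick███······  
──────────┼───┼──────────┃       ┃                 
ice Wilson│18 │hank56@mai┃       ┃                 
ice Wilson│25 │grace2@mai┃       ┃                 
b Brown   │54 │bob83@mail┃       ┃                 
rol Brown │65 │carol56@ma┃       ┗━━━━━━━━━━━━━━━━━
rol Brown │52 │carol32@ma┃                         
rol Smith │36 │bob33@mail┃                         
rol Taylor│38 │grace19@ma┃                         
rol Taylor│62 │bob32@mail┃                         
ve Taylor │34 │dave31@mai┃                         
e Brown   │47 │grace44@ma┃                         
ank Jones │55 │dave70@mai┃                         
ace Jones │21 │hank61@mai┃                         


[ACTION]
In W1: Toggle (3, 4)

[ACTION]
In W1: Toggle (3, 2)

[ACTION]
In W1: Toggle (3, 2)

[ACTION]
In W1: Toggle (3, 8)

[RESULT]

                                 ┏━━━━━━━━━━━━━━━━━
                                 ┃ MusicSequencer  
                                 ┠─────────────────
                                 ┃      ▼12345678  
━━━━━━━━━━━━━━━━━━━━━━━━━┓       ┃  Bass······██·  
                         ┃       ┃ Snare···███···  
─────────────────────────┨       ┃  Clap·█··█····  
me       ▲│Age│Email     ┃       ┃  Kick███·█···█  
──────────┼───┼──────────┃       ┃                 
ice Wilson│18 │hank56@mai┃       ┃                 
ice Wilson│25 │grace2@mai┃       ┃                 
b Brown   │54 │bob83@mail┃       ┃                 
rol Brown │65 │carol56@ma┃       ┗━━━━━━━━━━━━━━━━━
rol Brown │52 │carol32@ma┃                         
rol Smith │36 │bob33@mail┃                         
rol Taylor│38 │grace19@ma┃                         
rol Taylor│62 │bob32@mail┃                         
ve Taylor │34 │dave31@mai┃                         
e Brown   │47 │grace44@ma┃                         
ank Jones │55 │dave70@mai┃                         
ace Jones │21 │hank61@mai┃                         


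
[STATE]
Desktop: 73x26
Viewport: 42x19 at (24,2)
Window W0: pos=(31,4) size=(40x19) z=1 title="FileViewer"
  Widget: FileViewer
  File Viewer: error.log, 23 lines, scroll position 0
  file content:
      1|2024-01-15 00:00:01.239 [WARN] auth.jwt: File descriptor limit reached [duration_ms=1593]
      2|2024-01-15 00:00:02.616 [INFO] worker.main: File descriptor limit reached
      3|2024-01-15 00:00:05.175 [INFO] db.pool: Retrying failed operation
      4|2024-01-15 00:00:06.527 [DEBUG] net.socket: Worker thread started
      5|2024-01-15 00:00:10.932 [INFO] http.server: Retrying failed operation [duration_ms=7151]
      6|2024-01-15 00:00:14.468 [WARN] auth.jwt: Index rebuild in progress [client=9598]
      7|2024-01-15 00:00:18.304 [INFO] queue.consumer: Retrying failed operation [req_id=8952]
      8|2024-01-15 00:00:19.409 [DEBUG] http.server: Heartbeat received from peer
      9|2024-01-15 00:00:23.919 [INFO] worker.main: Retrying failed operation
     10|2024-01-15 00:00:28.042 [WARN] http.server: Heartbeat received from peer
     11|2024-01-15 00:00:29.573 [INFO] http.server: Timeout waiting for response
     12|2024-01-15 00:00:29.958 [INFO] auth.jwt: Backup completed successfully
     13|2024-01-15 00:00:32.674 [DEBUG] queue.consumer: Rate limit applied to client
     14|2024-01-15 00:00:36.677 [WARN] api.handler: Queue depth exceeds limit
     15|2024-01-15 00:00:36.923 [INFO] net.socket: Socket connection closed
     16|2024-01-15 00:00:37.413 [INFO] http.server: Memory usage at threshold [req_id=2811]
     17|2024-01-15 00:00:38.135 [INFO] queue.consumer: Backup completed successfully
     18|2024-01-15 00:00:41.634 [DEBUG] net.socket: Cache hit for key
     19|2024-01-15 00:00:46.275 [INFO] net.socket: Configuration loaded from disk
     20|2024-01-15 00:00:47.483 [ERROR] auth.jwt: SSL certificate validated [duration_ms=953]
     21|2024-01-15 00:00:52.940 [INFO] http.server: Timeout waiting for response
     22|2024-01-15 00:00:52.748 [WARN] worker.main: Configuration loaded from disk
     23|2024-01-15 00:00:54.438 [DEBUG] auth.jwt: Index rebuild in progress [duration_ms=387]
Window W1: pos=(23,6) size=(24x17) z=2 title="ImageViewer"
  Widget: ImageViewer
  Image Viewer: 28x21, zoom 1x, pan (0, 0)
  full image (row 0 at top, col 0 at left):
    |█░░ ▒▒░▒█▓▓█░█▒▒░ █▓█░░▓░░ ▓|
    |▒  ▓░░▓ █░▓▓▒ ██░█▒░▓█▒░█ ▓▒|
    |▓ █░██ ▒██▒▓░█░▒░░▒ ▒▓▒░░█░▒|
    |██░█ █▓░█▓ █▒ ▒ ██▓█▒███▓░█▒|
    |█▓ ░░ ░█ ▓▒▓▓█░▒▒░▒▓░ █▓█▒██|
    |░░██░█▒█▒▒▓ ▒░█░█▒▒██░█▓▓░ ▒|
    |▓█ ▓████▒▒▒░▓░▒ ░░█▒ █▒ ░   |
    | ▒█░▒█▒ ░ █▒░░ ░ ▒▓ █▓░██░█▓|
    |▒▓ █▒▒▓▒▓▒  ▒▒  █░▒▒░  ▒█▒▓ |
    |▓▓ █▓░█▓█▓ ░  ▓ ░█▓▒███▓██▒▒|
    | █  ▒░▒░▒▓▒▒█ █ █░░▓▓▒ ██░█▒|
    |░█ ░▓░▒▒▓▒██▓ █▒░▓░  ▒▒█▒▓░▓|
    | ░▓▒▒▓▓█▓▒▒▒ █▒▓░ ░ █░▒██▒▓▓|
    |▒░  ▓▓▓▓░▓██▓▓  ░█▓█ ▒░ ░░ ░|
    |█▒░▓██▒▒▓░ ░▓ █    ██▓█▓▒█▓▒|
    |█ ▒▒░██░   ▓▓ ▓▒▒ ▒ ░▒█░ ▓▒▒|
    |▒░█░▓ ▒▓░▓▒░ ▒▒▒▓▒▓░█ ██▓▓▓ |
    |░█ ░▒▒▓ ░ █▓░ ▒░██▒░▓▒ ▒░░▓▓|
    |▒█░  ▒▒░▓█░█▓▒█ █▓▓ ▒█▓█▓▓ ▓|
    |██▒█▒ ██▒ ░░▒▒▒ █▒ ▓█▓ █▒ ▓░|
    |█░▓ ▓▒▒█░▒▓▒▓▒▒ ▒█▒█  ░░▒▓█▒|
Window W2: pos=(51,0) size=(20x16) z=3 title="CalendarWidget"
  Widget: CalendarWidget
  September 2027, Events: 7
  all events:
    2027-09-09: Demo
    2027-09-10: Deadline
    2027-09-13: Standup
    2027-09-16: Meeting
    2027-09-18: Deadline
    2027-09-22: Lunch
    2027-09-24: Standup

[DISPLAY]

                           ┠──────────────
                           ┃  September 20
       ┏━━━━━━━━━━━━━━━━━━━┃Mo Tu We Th Fr
       ┃ FileViewer        ┃       1  2  3
━━━━━━━━━━━━━━━━━━━━━━┓────┃ 6  7  8  9* 1
 ImageViewer          ┃0:01┃13* 14 15 16* 
──────────────────────┨0:02┃20 21 22* 23 2
█░░ ▒▒░▒█▓▓█░█▒▒░ █▓█░┃0:05┃27 28 29 30   
▒  ▓░░▓ █░▓▓▒ ██░█▒░▓█┃0:06┃              
▓ █░██ ▒██▒▓░█░▒░░▒ ▒▓┃0:10┃              
██░█ █▓░█▓ █▒ ▒ ██▓█▒█┃0:14┃              
█▓ ░░ ░█ ▓▒▓▓█░▒▒░▒▓░ ┃0:18┃              
░░██░█▒█▒▒▓ ▒░█░█▒▒██░┃0:19┃              
▓█ ▓████▒▒▒░▓░▒ ░░█▒ █┃0:23┗━━━━━━━━━━━━━━
 ▒█░▒█▒ ░ █▒░░ ░ ▒▓ █▓┃0:28.042 [WARN] htt
▒▓ █▒▒▓▒▓▒  ▒▒  █░▒▒░ ┃0:29.573 [INFO] htt
▓▓ █▓░█▓█▓ ░  ▓ ░█▓▒██┃0:29.958 [INFO] aut
 █  ▒░▒░▒▓▒▒█ █ █░░▓▓▒┃0:32.674 [DEBUG] qu
░█ ░▓░▒▒▓▒██▓ █▒░▓░  ▒┃0:36.677 [WARN] api


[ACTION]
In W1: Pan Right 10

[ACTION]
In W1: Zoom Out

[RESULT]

                           ┠──────────────
                           ┃  September 20
       ┏━━━━━━━━━━━━━━━━━━━┃Mo Tu We Th Fr
       ┃ FileViewer        ┃       1  2  3
━━━━━━━━━━━━━━━━━━━━━━┓────┃ 6  7  8  9* 1
 ImageViewer          ┃0:01┃13* 14 15 16* 
──────────────────────┨0:02┃20 21 22* 23 2
▓█░█▒▒░ █▓█░░▓░░ ▓    ┃0:05┃27 28 29 30   
▓▓▒ ██░█▒░▓█▒░█ ▓▒    ┃0:06┃              
▒▓░█░▒░░▒ ▒▓▒░░█░▒    ┃0:10┃              
 █▒ ▒ ██▓█▒███▓░█▒    ┃0:14┃              
▒▓▓█░▒▒░▒▓░ █▓█▒██    ┃0:18┃              
▓ ▒░█░█▒▒██░█▓▓░ ▒    ┃0:19┃              
▒░▓░▒ ░░█▒ █▒ ░       ┃0:23┗━━━━━━━━━━━━━━
█▒░░ ░ ▒▓ █▓░██░█▓    ┃0:28.042 [WARN] htt
  ▒▒  █░▒▒░  ▒█▒▓     ┃0:29.573 [INFO] htt
 ░  ▓ ░█▓▒███▓██▒▒    ┃0:29.958 [INFO] aut
▒▒█ █ █░░▓▓▒ ██░█▒    ┃0:32.674 [DEBUG] qu
██▓ █▒░▓░  ▒▒█▒▓░▓    ┃0:36.677 [WARN] api


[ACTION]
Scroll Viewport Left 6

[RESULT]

                                 ┠────────
                                 ┃  Septem
             ┏━━━━━━━━━━━━━━━━━━━┃Mo Tu We
             ┃ FileViewer        ┃       1
     ┏━━━━━━━━━━━━━━━━━━━━━━┓────┃ 6  7  8
     ┃ ImageViewer          ┃0:01┃13* 14 1
     ┠──────────────────────┨0:02┃20 21 22
     ┃▓█░█▒▒░ █▓█░░▓░░ ▓    ┃0:05┃27 28 29
     ┃▓▓▒ ██░█▒░▓█▒░█ ▓▒    ┃0:06┃        
     ┃▒▓░█░▒░░▒ ▒▓▒░░█░▒    ┃0:10┃        
     ┃ █▒ ▒ ██▓█▒███▓░█▒    ┃0:14┃        
     ┃▒▓▓█░▒▒░▒▓░ █▓█▒██    ┃0:18┃        
     ┃▓ ▒░█░█▒▒██░█▓▓░ ▒    ┃0:19┃        
     ┃▒░▓░▒ ░░█▒ █▒ ░       ┃0:23┗━━━━━━━━
     ┃█▒░░ ░ ▒▓ █▓░██░█▓    ┃0:28.042 [WAR
     ┃  ▒▒  █░▒▒░  ▒█▒▓     ┃0:29.573 [INF
     ┃ ░  ▓ ░█▓▒███▓██▒▒    ┃0:29.958 [INF
     ┃▒▒█ █ █░░▓▓▒ ██░█▒    ┃0:32.674 [DEB
     ┃██▓ █▒░▓░  ▒▒█▒▓░▓    ┃0:36.677 [WAR


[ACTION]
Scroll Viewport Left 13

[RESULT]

                                          
                                          
                          ┏━━━━━━━━━━━━━━━
                          ┃ FileViewer    
                  ┏━━━━━━━━━━━━━━━━━━━━━━┓
                  ┃ ImageViewer          ┃
                  ┠──────────────────────┨
                  ┃▓█░█▒▒░ █▓█░░▓░░ ▓    ┃
                  ┃▓▓▒ ██░█▒░▓█▒░█ ▓▒    ┃
                  ┃▒▓░█░▒░░▒ ▒▓▒░░█░▒    ┃
                  ┃ █▒ ▒ ██▓█▒███▓░█▒    ┃
                  ┃▒▓▓█░▒▒░▒▓░ █▓█▒██    ┃
                  ┃▓ ▒░█░█▒▒██░█▓▓░ ▒    ┃
                  ┃▒░▓░▒ ░░█▒ █▒ ░       ┃
                  ┃█▒░░ ░ ▒▓ █▓░██░█▓    ┃
                  ┃  ▒▒  █░▒▒░  ▒█▒▓     ┃
                  ┃ ░  ▓ ░█▓▒███▓██▒▒    ┃
                  ┃▒▒█ █ █░░▓▓▒ ██░█▒    ┃
                  ┃██▓ █▒░▓░  ▒▒█▒▓░▓    ┃


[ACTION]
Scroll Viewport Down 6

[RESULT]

                  ┃ ImageViewer          ┃
                  ┠──────────────────────┨
                  ┃▓█░█▒▒░ █▓█░░▓░░ ▓    ┃
                  ┃▓▓▒ ██░█▒░▓█▒░█ ▓▒    ┃
                  ┃▒▓░█░▒░░▒ ▒▓▒░░█░▒    ┃
                  ┃ █▒ ▒ ██▓█▒███▓░█▒    ┃
                  ┃▒▓▓█░▒▒░▒▓░ █▓█▒██    ┃
                  ┃▓ ▒░█░█▒▒██░█▓▓░ ▒    ┃
                  ┃▒░▓░▒ ░░█▒ █▒ ░       ┃
                  ┃█▒░░ ░ ▒▓ █▓░██░█▓    ┃
                  ┃  ▒▒  █░▒▒░  ▒█▒▓     ┃
                  ┃ ░  ▓ ░█▓▒███▓██▒▒    ┃
                  ┃▒▒█ █ █░░▓▓▒ ██░█▒    ┃
                  ┃██▓ █▒░▓░  ▒▒█▒▓░▓    ┃
                  ┃▒▒ █▒▓░ ░ █░▒██▒▓▓    ┃
                  ┗━━━━━━━━━━━━━━━━━━━━━━┛
                                          
                                          
                                          
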